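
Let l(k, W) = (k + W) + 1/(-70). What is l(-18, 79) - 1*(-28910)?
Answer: 2027969/70 ≈ 28971.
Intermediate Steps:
l(k, W) = -1/70 + W + k (l(k, W) = (W + k) - 1/70 = -1/70 + W + k)
l(-18, 79) - 1*(-28910) = (-1/70 + 79 - 18) - 1*(-28910) = 4269/70 + 28910 = 2027969/70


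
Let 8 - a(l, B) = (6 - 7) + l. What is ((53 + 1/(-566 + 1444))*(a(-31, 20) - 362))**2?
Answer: 56132086858225/192721 ≈ 2.9126e+8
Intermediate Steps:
a(l, B) = 9 - l (a(l, B) = 8 - ((6 - 7) + l) = 8 - (-1 + l) = 8 + (1 - l) = 9 - l)
((53 + 1/(-566 + 1444))*(a(-31, 20) - 362))**2 = ((53 + 1/(-566 + 1444))*((9 - 1*(-31)) - 362))**2 = ((53 + 1/878)*((9 + 31) - 362))**2 = ((53 + 1/878)*(40 - 362))**2 = ((46535/878)*(-322))**2 = (-7492135/439)**2 = 56132086858225/192721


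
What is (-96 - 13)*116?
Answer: -12644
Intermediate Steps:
(-96 - 13)*116 = -109*116 = -12644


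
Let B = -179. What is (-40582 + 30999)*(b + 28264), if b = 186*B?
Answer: 48202490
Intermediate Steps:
b = -33294 (b = 186*(-179) = -33294)
(-40582 + 30999)*(b + 28264) = (-40582 + 30999)*(-33294 + 28264) = -9583*(-5030) = 48202490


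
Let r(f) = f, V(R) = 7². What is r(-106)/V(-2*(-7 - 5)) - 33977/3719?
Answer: -2059087/182231 ≈ -11.299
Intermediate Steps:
V(R) = 49
r(-106)/V(-2*(-7 - 5)) - 33977/3719 = -106/49 - 33977/3719 = -2059087/182231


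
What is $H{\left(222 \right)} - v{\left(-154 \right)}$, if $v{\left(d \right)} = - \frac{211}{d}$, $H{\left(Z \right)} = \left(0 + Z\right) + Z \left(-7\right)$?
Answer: $- \frac{205339}{154} \approx -1333.4$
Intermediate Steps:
$H{\left(Z \right)} = - 6 Z$ ($H{\left(Z \right)} = Z - 7 Z = - 6 Z$)
$H{\left(222 \right)} - v{\left(-154 \right)} = \left(-6\right) 222 - - \frac{211}{-154} = -1332 - \left(-211\right) \left(- \frac{1}{154}\right) = -1332 - \frac{211}{154} = - \frac{205339}{154}$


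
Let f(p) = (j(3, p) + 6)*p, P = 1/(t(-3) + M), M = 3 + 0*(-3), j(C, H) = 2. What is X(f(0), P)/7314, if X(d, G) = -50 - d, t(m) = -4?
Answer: -25/3657 ≈ -0.0068362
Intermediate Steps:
M = 3 (M = 3 + 0 = 3)
P = -1 (P = 1/(-4 + 3) = 1/(-1) = -1)
f(p) = 8*p (f(p) = (2 + 6)*p = 8*p)
X(f(0), P)/7314 = (-50 - 8*0)/7314 = (-50 - 1*0)*(1/7314) = (-50 + 0)*(1/7314) = -50*1/7314 = -25/3657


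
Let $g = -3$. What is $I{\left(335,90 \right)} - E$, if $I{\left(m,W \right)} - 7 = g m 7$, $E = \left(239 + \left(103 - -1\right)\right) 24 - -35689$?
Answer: $-50949$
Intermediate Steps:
$E = 43921$ ($E = \left(239 + \left(103 + 1\right)\right) 24 + 35689 = \left(239 + 104\right) 24 + 35689 = 343 \cdot 24 + 35689 = 8232 + 35689 = 43921$)
$I{\left(m,W \right)} = 7 - 21 m$ ($I{\left(m,W \right)} = 7 + - 3 m 7 = 7 - 21 m$)
$I{\left(335,90 \right)} - E = \left(7 - 7035\right) - 43921 = -7028 - 43921 = -50949$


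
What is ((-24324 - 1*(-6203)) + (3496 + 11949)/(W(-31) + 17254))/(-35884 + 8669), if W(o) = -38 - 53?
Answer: 310995278/467091045 ≈ 0.66581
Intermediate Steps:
W(o) = -91
((-24324 - 1*(-6203)) + (3496 + 11949)/(W(-31) + 17254))/(-35884 + 8669) = ((-24324 - 1*(-6203)) + (3496 + 11949)/(-91 + 17254))/(-35884 + 8669) = ((-24324 + 6203) + 15445/17163)/(-27215) = (-18121 + 15445*(1/17163))*(-1/27215) = (-18121 + 15445/17163)*(-1/27215) = -310995278/17163*(-1/27215) = 310995278/467091045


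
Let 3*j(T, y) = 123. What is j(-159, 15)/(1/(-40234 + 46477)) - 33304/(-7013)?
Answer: 1795101823/7013 ≈ 2.5597e+5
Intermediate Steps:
j(T, y) = 41 (j(T, y) = (1/3)*123 = 41)
j(-159, 15)/(1/(-40234 + 46477)) - 33304/(-7013) = 41/(1/(-40234 + 46477)) - 33304/(-7013) = 41/(1/6243) - 33304*(-1/7013) = 41/(1/6243) + 33304/7013 = 41*6243 + 33304/7013 = 255963 + 33304/7013 = 1795101823/7013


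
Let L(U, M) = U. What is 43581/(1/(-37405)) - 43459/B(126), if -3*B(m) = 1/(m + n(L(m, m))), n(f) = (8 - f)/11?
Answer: -17766302319/11 ≈ -1.6151e+9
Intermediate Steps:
n(f) = 8/11 - f/11 (n(f) = (8 - f)*(1/11) = 8/11 - f/11)
B(m) = -1/(3*(8/11 + 10*m/11)) (B(m) = -1/(3*(m + (8/11 - m/11))) = -1/(3*(8/11 + 10*m/11)))
43581/(1/(-37405)) - 43459/B(126) = 43581/(1/(-37405)) - 43459/((-11/(24 + 30*126))) = 43581/(-1/37405) - 43459/((-11/(24 + 3780))) = 43581*(-37405) - 43459/((-11/3804)) = -1630147305 - 43459/((-11*1/3804)) = -1630147305 - 43459/(-11/3804) = -1630147305 - 43459*(-3804/11) = -1630147305 + 165318036/11 = -17766302319/11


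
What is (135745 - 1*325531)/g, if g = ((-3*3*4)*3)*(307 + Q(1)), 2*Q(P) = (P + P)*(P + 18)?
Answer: 31631/5868 ≈ 5.3904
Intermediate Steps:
Q(P) = P*(18 + P) (Q(P) = ((P + P)*(P + 18))/2 = ((2*P)*(18 + P))/2 = (2*P*(18 + P))/2 = P*(18 + P))
g = -35208 (g = ((-3*3*4)*3)*(307 + 1*(18 + 1)) = (-9*4*3)*(307 + 1*19) = (-36*3)*(307 + 19) = -108*326 = -35208)
(135745 - 1*325531)/g = (135745 - 1*325531)/(-35208) = (135745 - 325531)*(-1/35208) = -189786*(-1/35208) = 31631/5868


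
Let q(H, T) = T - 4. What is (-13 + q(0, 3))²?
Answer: 196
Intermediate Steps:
q(H, T) = -4 + T
(-13 + q(0, 3))² = (-13 + (-4 + 3))² = (-13 - 1)² = (-14)² = 196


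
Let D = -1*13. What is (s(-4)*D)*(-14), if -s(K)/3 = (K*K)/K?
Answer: 2184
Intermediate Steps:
D = -13
s(K) = -3*K (s(K) = -3*K*K/K = -3*K²/K = -3*K)
(s(-4)*D)*(-14) = (-3*(-4)*(-13))*(-14) = (12*(-13))*(-14) = -156*(-14) = 2184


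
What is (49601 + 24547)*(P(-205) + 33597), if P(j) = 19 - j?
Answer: 2507759508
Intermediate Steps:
(49601 + 24547)*(P(-205) + 33597) = (49601 + 24547)*((19 - 1*(-205)) + 33597) = 74148*((19 + 205) + 33597) = 74148*(224 + 33597) = 74148*33821 = 2507759508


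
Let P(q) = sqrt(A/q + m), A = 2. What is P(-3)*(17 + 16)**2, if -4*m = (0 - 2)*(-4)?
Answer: 726*I*sqrt(6) ≈ 1778.3*I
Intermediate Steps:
m = -2 (m = -(0 - 2)*(-4)/4 = -(-1)*(-4)/2 = -1/4*8 = -2)
P(q) = sqrt(-2 + 2/q) (P(q) = sqrt(2/q - 2) = sqrt(-2 + 2/q))
P(-3)*(17 + 16)**2 = sqrt(-2 + 2/(-3))*(17 + 16)**2 = sqrt(-2 + 2*(-1/3))*33**2 = sqrt(-2 - 2/3)*1089 = sqrt(-8/3)*1089 = (2*I*sqrt(6)/3)*1089 = 726*I*sqrt(6)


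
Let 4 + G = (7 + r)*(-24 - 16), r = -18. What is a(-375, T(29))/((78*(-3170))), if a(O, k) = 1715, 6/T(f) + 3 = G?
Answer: -343/49452 ≈ -0.0069360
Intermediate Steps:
G = 436 (G = -4 + (7 - 18)*(-24 - 16) = -4 - 11*(-40) = -4 + 440 = 436)
T(f) = 6/433 (T(f) = 6/(-3 + 436) = 6/433)
a(-375, T(29))/((78*(-3170))) = 1715/((78*(-3170))) = 1715/(-247260) = 1715*(-1/247260) = -343/49452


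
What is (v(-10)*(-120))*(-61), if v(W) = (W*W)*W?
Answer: -7320000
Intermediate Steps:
v(W) = W³ (v(W) = W²*W = W³)
(v(-10)*(-120))*(-61) = ((-10)³*(-120))*(-61) = -1000*(-120)*(-61) = 120000*(-61) = -7320000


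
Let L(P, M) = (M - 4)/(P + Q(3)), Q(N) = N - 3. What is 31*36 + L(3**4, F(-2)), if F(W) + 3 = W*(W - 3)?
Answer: 30133/27 ≈ 1116.0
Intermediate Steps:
Q(N) = -3 + N
F(W) = -3 + W*(-3 + W) (F(W) = -3 + W*(W - 3) = -3 + W*(-3 + W))
L(P, M) = (-4 + M)/P (L(P, M) = (M - 4)/(P + (-3 + 3)) = (-4 + M)/(P + 0) = (-4 + M)/P)
31*36 + L(3**4, F(-2)) = 31*36 + (-4 + (-3 + (-2)**2 - 3*(-2)))/(3**4) = 1116 + (-4 + (-3 + 4 + 6))/81 = 1116 + (-4 + 7)/81 = 1116 + (1/81)*3 = 1116 + 1/27 = 30133/27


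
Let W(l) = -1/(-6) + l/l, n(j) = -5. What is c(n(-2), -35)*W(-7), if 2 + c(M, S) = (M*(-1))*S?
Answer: -413/2 ≈ -206.50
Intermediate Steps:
c(M, S) = -2 - M*S (c(M, S) = -2 + (M*(-1))*S = -2 + (-M)*S = -2 - M*S)
W(l) = 7/6 (W(l) = -1*(-⅙) + 1 = ⅙ + 1 = 7/6)
c(n(-2), -35)*W(-7) = (-2 - 1*(-5)*(-35))*(7/6) = (-2 - 175)*(7/6) = -177*7/6 = -413/2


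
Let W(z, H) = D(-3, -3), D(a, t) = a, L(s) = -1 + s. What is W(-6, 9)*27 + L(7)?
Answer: -75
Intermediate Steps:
W(z, H) = -3
W(-6, 9)*27 + L(7) = -3*27 + (-1 + 7) = -81 + 6 = -75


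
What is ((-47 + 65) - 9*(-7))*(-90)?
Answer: -7290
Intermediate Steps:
((-47 + 65) - 9*(-7))*(-90) = (18 + 63)*(-90) = 81*(-90) = -7290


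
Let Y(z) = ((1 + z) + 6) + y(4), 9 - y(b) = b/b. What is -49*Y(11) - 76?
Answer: -1350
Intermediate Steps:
y(b) = 8 (y(b) = 9 - b/b = 9 - 1*1 = 9 - 1 = 8)
Y(z) = 15 + z (Y(z) = ((1 + z) + 6) + 8 = (7 + z) + 8 = 15 + z)
-49*Y(11) - 76 = -49*(15 + 11) - 76 = -49*26 - 76 = -1274 - 76 = -1350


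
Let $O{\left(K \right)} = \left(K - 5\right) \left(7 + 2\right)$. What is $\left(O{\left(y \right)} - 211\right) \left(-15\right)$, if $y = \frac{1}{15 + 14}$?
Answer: $\frac{111225}{29} \approx 3835.3$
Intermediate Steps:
$y = \frac{1}{29} \approx 0.034483$
$O{\left(K \right)} = -45 + 9 K$ ($O{\left(K \right)} = \left(-5 + K\right) 9 = -45 + 9 K$)
$\left(O{\left(y \right)} - 211\right) \left(-15\right) = \left(\left(-45 + 9 \cdot \frac{1}{29}\right) - 211\right) \left(-15\right) = \left(\left(-45 + \frac{9}{29}\right) - 211\right) \left(-15\right) = \left(- \frac{1296}{29} - 211\right) \left(-15\right) = \left(- \frac{7415}{29}\right) \left(-15\right) = \frac{111225}{29}$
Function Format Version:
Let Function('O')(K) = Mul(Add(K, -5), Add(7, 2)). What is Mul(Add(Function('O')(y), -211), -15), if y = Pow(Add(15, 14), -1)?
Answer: Rational(111225, 29) ≈ 3835.3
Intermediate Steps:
y = Rational(1, 29) (y = Pow(29, -1) = Rational(1, 29) ≈ 0.034483)
Function('O')(K) = Add(-45, Mul(9, K)) (Function('O')(K) = Mul(Add(-5, K), 9) = Add(-45, Mul(9, K)))
Mul(Add(Function('O')(y), -211), -15) = Mul(Add(Add(-45, Mul(9, Rational(1, 29))), -211), -15) = Mul(Add(Add(-45, Rational(9, 29)), -211), -15) = Mul(Add(Rational(-1296, 29), -211), -15) = Mul(Rational(-7415, 29), -15) = Rational(111225, 29)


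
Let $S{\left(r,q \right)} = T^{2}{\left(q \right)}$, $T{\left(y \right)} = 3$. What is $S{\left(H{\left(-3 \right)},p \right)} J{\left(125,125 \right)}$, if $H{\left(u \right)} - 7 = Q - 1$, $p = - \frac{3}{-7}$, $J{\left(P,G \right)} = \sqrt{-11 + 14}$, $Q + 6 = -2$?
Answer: $9 \sqrt{3} \approx 15.588$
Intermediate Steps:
$Q = -8$ ($Q = -6 - 2 = -8$)
$J{\left(P,G \right)} = \sqrt{3}$
$p = \frac{3}{7}$ ($p = \left(-3\right) \left(- \frac{1}{7}\right) = \frac{3}{7} \approx 0.42857$)
$H{\left(u \right)} = -2$ ($H{\left(u \right)} = 7 - 9 = -2$)
$S{\left(r,q \right)} = 9$ ($S{\left(r,q \right)} = 3^{2} = 9$)
$S{\left(H{\left(-3 \right)},p \right)} J{\left(125,125 \right)} = 9 \sqrt{3}$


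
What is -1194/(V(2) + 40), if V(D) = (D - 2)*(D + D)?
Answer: -597/20 ≈ -29.850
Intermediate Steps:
V(D) = 2*D*(-2 + D) (V(D) = (-2 + D)*(2*D) = 2*D*(-2 + D))
-1194/(V(2) + 40) = -1194/(2*2*(-2 + 2) + 40) = -1194/(2*2*0 + 40) = -1194/(0 + 40) = -1194/40 = (1/40)*(-1194) = -597/20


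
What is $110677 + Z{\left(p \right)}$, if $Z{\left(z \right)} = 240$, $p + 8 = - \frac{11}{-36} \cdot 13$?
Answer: $110917$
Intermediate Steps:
$p = - \frac{145}{36}$ ($p = -8 + - \frac{11}{-36} \cdot 13 = -8 + \left(-11\right) \left(- \frac{1}{36}\right) 13 = -8 + \frac{11}{36} \cdot 13 = -8 + \frac{143}{36} = - \frac{145}{36} \approx -4.0278$)
$110677 + Z{\left(p \right)} = 110677 + 240 = 110917$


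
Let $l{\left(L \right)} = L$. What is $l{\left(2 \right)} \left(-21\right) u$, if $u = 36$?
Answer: $-1512$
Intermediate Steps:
$l{\left(2 \right)} \left(-21\right) u = 2 \left(-21\right) 36 = \left(-42\right) 36 = -1512$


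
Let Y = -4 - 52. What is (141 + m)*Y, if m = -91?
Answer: -2800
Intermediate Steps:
Y = -56
(141 + m)*Y = (141 - 91)*(-56) = 50*(-56) = -2800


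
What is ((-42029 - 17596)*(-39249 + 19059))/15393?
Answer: 401276250/5131 ≈ 78206.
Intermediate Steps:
((-42029 - 17596)*(-39249 + 19059))/15393 = -59625*(-20190)*(1/15393) = 1203828750*(1/15393) = 401276250/5131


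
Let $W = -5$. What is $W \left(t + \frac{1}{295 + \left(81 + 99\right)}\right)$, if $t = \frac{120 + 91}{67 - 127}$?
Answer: $\frac{20033}{1140} \approx 17.573$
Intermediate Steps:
$t = - \frac{211}{60}$ ($t = \frac{211}{-60} = 211 \left(- \frac{1}{60}\right) = - \frac{211}{60} \approx -3.5167$)
$W \left(t + \frac{1}{295 + \left(81 + 99\right)}\right) = - 5 \left(- \frac{211}{60} + \frac{1}{295 + \left(81 + 99\right)}\right) = - 5 \left(- \frac{211}{60} + \frac{1}{295 + 180}\right) = - 5 \left(- \frac{211}{60} + \frac{1}{475}\right) = \left(-5\right) \left(- \frac{20033}{5700}\right) = \frac{20033}{1140}$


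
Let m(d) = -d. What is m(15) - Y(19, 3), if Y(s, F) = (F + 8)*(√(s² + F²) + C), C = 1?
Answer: -26 - 11*√370 ≈ -237.59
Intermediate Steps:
Y(s, F) = (1 + √(F² + s²))*(8 + F) (Y(s, F) = (F + 8)*(√(s² + F²) + 1) = (8 + F)*(√(F² + s²) + 1) = (8 + F)*(1 + √(F² + s²)) = (1 + √(F² + s²))*(8 + F))
m(15) - Y(19, 3) = -1*15 - (8 + 3 + 8*√(3² + 19²) + 3*√(3² + 19²)) = -15 - (8 + 3 + 8*√(9 + 361) + 3*√(9 + 361)) = -15 - (8 + 3 + 8*√370 + 3*√370) = -15 - (11 + 11*√370) = -15 + (-11 - 11*√370) = -26 - 11*√370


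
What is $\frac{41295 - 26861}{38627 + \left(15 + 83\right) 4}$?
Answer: $\frac{14434}{39019} \approx 0.36992$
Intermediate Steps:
$\frac{41295 - 26861}{38627 + \left(15 + 83\right) 4} = \frac{14434}{38627 + 98 \cdot 4} = \frac{14434}{38627 + 392} = \frac{14434}{39019}$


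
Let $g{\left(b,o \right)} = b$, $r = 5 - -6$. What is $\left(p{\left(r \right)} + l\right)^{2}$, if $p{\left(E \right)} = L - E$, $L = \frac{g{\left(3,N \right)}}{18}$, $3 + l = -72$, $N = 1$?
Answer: $\frac{265225}{36} \approx 7367.4$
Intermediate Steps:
$r = 11$ ($r = 5 + 6 = 11$)
$l = -75$ ($l = -3 - 72 = -75$)
$L = \frac{1}{6}$ ($L = \frac{3}{18} = 3 \cdot \frac{1}{18} = \frac{1}{6} \approx 0.16667$)
$p{\left(E \right)} = \frac{1}{6} - E$
$\left(p{\left(r \right)} + l\right)^{2} = \left(\left(\frac{1}{6} - 11\right) - 75\right)^{2} = \left(- \frac{65}{6} - 75\right)^{2} = \left(- \frac{515}{6}\right)^{2} = \frac{265225}{36}$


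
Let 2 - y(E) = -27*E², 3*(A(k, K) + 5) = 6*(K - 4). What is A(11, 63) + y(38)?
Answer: 39103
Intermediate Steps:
A(k, K) = -13 + 2*K (A(k, K) = -5 + (6*(K - 4))/3 = -5 + (6*(-4 + K))/3 = -5 + (-24 + 6*K)/3 = -5 + (-8 + 2*K) = -13 + 2*K)
y(E) = 2 + 27*E² (y(E) = 2 - (-27)*E² = 2 + 27*E²)
A(11, 63) + y(38) = (-13 + 2*63) + (2 + 27*38²) = (-13 + 126) + (2 + 27*1444) = 113 + (2 + 38988) = 113 + 38990 = 39103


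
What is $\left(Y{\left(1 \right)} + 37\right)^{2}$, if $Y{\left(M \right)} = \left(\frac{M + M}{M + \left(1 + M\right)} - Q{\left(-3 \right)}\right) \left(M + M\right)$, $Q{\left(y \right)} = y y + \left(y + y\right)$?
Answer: $\frac{9409}{9} \approx 1045.4$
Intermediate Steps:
$Q{\left(y \right)} = y^{2} + 2 y$
$Y{\left(M \right)} = 2 M \left(-3 + \frac{2 M}{1 + 2 M}\right)$ ($Y{\left(M \right)} = \left(\frac{M + M}{M + \left(1 + M\right)} - - 3 \left(2 - 3\right)\right) \left(M + M\right) = \left(\frac{2 M}{1 + 2 M} - \left(-3\right) \left(-1\right)\right) 2 M = \left(\frac{2 M}{1 + 2 M} - 3\right) 2 M = \left(-3 + \frac{2 M}{1 + 2 M}\right) 2 M = 2 M \left(-3 + \frac{2 M}{1 + 2 M}\right)$)
$\left(Y{\left(1 \right)} + 37\right)^{2} = \left(2 \cdot 1 \frac{1}{1 + 2 \cdot 1} \left(-3 - 4\right) + 37\right)^{2} = \left(2 \cdot 1 \frac{1}{1 + 2} \left(-3 - 4\right) + 37\right)^{2} = \left(2 \cdot 1 \cdot \frac{1}{3} \left(-7\right) + 37\right)^{2} = \left(- \frac{14}{3} + 37\right)^{2} = \left(\frac{97}{3}\right)^{2} = \frac{9409}{9}$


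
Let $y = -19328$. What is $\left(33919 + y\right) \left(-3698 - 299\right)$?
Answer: $-58320227$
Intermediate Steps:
$\left(33919 + y\right) \left(-3698 - 299\right) = \left(33919 - 19328\right) \left(-3698 - 299\right) = 14591 \left(-3997\right) = -58320227$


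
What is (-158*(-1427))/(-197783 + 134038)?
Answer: -225466/63745 ≈ -3.5370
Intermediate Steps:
(-158*(-1427))/(-197783 + 134038) = 225466/(-63745) = 225466*(-1/63745) = -225466/63745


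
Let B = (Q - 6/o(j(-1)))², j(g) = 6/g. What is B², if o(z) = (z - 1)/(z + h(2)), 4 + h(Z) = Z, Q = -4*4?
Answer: 655360000/2401 ≈ 2.7295e+5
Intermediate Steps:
Q = -16
h(Z) = -4 + Z
o(z) = (-1 + z)/(-2 + z) (o(z) = (z - 1)/(z + (-4 + 2)) = (-1 + z)/(z - 2) = (-1 + z)/(-2 + z))
B = 25600/49 (B = (-16 - 6*(-2 + 6/(-1))/(-1 + 6/(-1)))² = (-16 - 6*(-2 + 6*(-1))/(-1 + 6*(-1)))² = (-16 - 6*(-2 - 6)/(-1 - 6))² = (-16 - 6/(-7/(-8)))² = (-16 - 6/((-⅛*(-7))))² = (-16 - 6/7/8)² = (-16 - 6*8/7)² = (-16 - 48/7)² = (-160/7)² = 25600/49 ≈ 522.45)
B² = (25600/49)² = 655360000/2401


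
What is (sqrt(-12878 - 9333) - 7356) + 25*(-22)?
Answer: -7906 + I*sqrt(22211) ≈ -7906.0 + 149.03*I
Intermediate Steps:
(sqrt(-12878 - 9333) - 7356) + 25*(-22) = (sqrt(-22211) - 7356) - 550 = (I*sqrt(22211) - 7356) - 550 = (-7356 + I*sqrt(22211)) - 550 = -7906 + I*sqrt(22211)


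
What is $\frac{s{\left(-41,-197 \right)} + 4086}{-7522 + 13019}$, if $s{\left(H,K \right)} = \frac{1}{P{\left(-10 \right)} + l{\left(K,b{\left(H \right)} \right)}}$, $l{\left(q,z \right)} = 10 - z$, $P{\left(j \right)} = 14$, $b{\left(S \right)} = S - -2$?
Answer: $\frac{257419}{346311} \approx 0.74332$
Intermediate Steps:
$b{\left(S \right)} = 2 + S$ ($b{\left(S \right)} = S + 2 = 2 + S$)
$s{\left(H,K \right)} = \frac{1}{22 - H}$ ($s{\left(H,K \right)} = \frac{1}{14 - \left(-8 + H\right)} = \frac{1}{22 - H}$)
$\frac{s{\left(-41,-197 \right)} + 4086}{-7522 + 13019} = \frac{- \frac{1}{-22 - 41} + 4086}{-7522 + 13019} = \frac{- \frac{1}{-63} + 4086}{5497} = \left(\left(-1\right) \left(- \frac{1}{63}\right) + 4086\right) \frac{1}{5497} = \left(\frac{1}{63} + 4086\right) \frac{1}{5497} = \frac{257419}{63} \cdot \frac{1}{5497} = \frac{257419}{346311}$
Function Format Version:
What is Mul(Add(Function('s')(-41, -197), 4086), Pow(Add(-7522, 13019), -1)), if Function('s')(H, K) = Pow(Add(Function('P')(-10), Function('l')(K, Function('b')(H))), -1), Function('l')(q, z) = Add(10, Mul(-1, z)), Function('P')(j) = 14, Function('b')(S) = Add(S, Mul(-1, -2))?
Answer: Rational(257419, 346311) ≈ 0.74332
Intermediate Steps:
Function('b')(S) = Add(2, S) (Function('b')(S) = Add(S, 2) = Add(2, S))
Function('s')(H, K) = Pow(Add(22, Mul(-1, H)), -1) (Function('s')(H, K) = Pow(Add(14, Add(10, Mul(-1, Add(2, H)))), -1) = Pow(Add(14, Add(10, Add(-2, Mul(-1, H)))), -1) = Pow(Add(14, Add(8, Mul(-1, H))), -1) = Pow(Add(22, Mul(-1, H)), -1))
Mul(Add(Function('s')(-41, -197), 4086), Pow(Add(-7522, 13019), -1)) = Mul(Add(Mul(-1, Pow(Add(-22, -41), -1)), 4086), Pow(Add(-7522, 13019), -1)) = Mul(Add(Mul(-1, Pow(-63, -1)), 4086), Pow(5497, -1)) = Mul(Add(Mul(-1, Rational(-1, 63)), 4086), Rational(1, 5497)) = Mul(Add(Rational(1, 63), 4086), Rational(1, 5497)) = Mul(Rational(257419, 63), Rational(1, 5497)) = Rational(257419, 346311)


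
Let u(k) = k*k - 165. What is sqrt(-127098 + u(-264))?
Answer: I*sqrt(57567) ≈ 239.93*I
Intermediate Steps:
u(k) = -165 + k**2 (u(k) = k**2 - 165 = -165 + k**2)
sqrt(-127098 + u(-264)) = sqrt(-127098 + (-165 + (-264)**2)) = sqrt(-127098 + (-165 + 69696)) = sqrt(-127098 + 69531) = sqrt(-57567) = I*sqrt(57567)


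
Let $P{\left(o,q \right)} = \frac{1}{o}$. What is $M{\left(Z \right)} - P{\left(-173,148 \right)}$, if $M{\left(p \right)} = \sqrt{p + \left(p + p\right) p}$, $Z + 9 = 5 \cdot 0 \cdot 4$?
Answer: $\frac{1}{173} + 3 \sqrt{17} \approx 12.375$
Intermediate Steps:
$Z = -9$ ($Z = -9 + 5 \cdot 0 \cdot 4 = -9 + 0 \cdot 4 = -9 + 0 = -9$)
$M{\left(p \right)} = \sqrt{p + 2 p^{2}}$ ($M{\left(p \right)} = \sqrt{p + 2 p p} = \sqrt{p + 2 p^{2}}$)
$M{\left(Z \right)} - P{\left(-173,148 \right)} = \sqrt{- 9 \left(1 + 2 \left(-9\right)\right)} - \frac{1}{-173} = \sqrt{- 9 \left(1 - 18\right)} - - \frac{1}{173} = \sqrt{\left(-9\right) \left(-17\right)} + \frac{1}{173} = \sqrt{153} + \frac{1}{173} = 3 \sqrt{17} + \frac{1}{173} = \frac{1}{173} + 3 \sqrt{17}$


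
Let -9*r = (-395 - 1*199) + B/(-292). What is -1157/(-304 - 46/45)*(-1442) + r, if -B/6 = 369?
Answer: -5415386571/1001998 ≈ -5404.6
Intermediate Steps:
B = -2214 (B = -6*369 = -2214)
r = 9513/146 (r = -((-395 - 1*199) - 2214/(-292))/9 = -((-395 - 199) - 2214*(-1/292))/9 = -(-594 + 1107/146)/9 = -⅑*(-85617/146) = 9513/146 ≈ 65.157)
-1157/(-304 - 46/45)*(-1442) + r = -1157/(-304 - 46/45)*(-1442) + 9513/146 = -1157/(-13726/45)*(-1442) + 9513/146 = -1157*(-45/13726)*(-1442) + 9513/146 = (52065/13726)*(-1442) + 9513/146 = -37538865/6863 + 9513/146 = -5415386571/1001998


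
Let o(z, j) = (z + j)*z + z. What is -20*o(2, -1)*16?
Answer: -1280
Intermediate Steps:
o(z, j) = z + z*(j + z) (o(z, j) = (j + z)*z + z = z*(j + z) + z = z + z*(j + z))
-20*o(2, -1)*16 = -40*(1 - 1 + 2)*16 = -40*2*16 = -20*4*16 = -80*16 = -1280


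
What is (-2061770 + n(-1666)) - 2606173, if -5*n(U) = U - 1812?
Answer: -23336237/5 ≈ -4.6672e+6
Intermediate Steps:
n(U) = 1812/5 - U/5 (n(U) = -(U - 1812)/5 = -(-1812 + U)/5 = 1812/5 - U/5)
(-2061770 + n(-1666)) - 2606173 = (-2061770 + (1812/5 - ⅕*(-1666))) - 2606173 = (-2061770 + (1812/5 + 1666/5)) - 2606173 = (-2061770 + 3478/5) - 2606173 = -10305372/5 - 2606173 = -23336237/5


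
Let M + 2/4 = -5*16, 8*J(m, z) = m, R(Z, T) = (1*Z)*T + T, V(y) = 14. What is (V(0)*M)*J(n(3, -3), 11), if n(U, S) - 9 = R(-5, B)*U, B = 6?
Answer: 71001/8 ≈ 8875.1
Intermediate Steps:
R(Z, T) = T + T*Z (R(Z, T) = Z*T + T = T*Z + T = T + T*Z)
n(U, S) = 9 - 24*U (n(U, S) = 9 + (6*(1 - 5))*U = 9 + (6*(-4))*U = 9 - 24*U)
J(m, z) = m/8
M = -161/2 (M = -1/2 - 5*16 = -1/2 - 80 = -161/2 ≈ -80.500)
(V(0)*M)*J(n(3, -3), 11) = (14*(-161/2))*((9 - 24*3)/8) = -1127*(9 - 72)/8 = -1127*(-63)/8 = -1127*(-63/8) = 71001/8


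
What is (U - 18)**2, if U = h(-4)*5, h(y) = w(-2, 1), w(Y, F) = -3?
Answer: 1089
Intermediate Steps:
h(y) = -3
U = -15 (U = -3*5 = -15)
(U - 18)**2 = (-15 - 18)**2 = (-33)**2 = 1089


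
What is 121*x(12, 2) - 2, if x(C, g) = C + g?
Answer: 1692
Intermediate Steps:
121*x(12, 2) - 2 = 121*(12 + 2) - 2 = 121*14 - 2 = 1694 - 2 = 1692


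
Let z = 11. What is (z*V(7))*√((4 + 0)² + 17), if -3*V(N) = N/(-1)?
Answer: 77*√33/3 ≈ 147.44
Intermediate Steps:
V(N) = N/3 (V(N) = -N/(3*(-1)) = -N*(-1)/3 = -(-1)*N/3 = N/3)
(z*V(7))*√((4 + 0)² + 17) = (11*((⅓)*7))*√((4 + 0)² + 17) = (11*(7/3))*√(4² + 17) = 77*√(16 + 17)/3 = 77*√33/3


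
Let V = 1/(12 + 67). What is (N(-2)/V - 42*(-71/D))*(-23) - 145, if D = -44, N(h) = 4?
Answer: -128793/22 ≈ -5854.2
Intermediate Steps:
V = 1/79 ≈ 0.012658
(N(-2)/V - 42*(-71/D))*(-23) - 145 = (4/(1/79) - 42/((-44/((-1*71)))))*(-23) - 145 = (4*79 - 42/((-44/(-71))))*(-23) - 145 = (316 - 42/((-44*(-1/71))))*(-23) - 145 = (316 - 42/44/71)*(-23) - 145 = (316 - 42*71/44)*(-23) - 145 = (316 - 1491/22)*(-23) - 145 = (5461/22)*(-23) - 145 = -125603/22 - 145 = -128793/22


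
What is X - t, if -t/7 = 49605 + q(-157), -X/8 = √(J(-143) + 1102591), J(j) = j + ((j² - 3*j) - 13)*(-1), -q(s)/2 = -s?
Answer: 345037 - 8*√1081583 ≈ 3.3672e+5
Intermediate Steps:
q(s) = 2*s (q(s) = -(-2)*s = 2*s)
J(j) = 13 - j² + 4*j (J(j) = j + (-13 + j² - 3*j)*(-1) = j + (13 - j² + 3*j) = 13 - j² + 4*j)
X = -8*√1081583 (X = -8*√((13 - 1*(-143)² + 4*(-143)) + 1102591) = -8*√((13 - 1*20449 - 572) + 1102591) = -8*√((13 - 20449 - 572) + 1102591) = -8*√(-21008 + 1102591) = -8*√1081583 ≈ -8319.9)
t = -345037 (t = -7*(49605 + 2*(-157)) = -7*(49605 - 314) = -7*49291 = -345037)
X - t = -8*√1081583 - 1*(-345037) = -8*√1081583 + 345037 = 345037 - 8*√1081583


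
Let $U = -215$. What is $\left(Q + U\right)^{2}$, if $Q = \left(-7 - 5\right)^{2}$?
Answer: $5041$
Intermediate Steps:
$Q = 144$ ($Q = \left(-12\right)^{2} = 144$)
$\left(Q + U\right)^{2} = \left(144 - 215\right)^{2} = \left(-71\right)^{2} = 5041$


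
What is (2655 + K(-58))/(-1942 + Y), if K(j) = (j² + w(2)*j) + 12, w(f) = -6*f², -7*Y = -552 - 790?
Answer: -51961/12252 ≈ -4.2410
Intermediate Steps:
Y = 1342/7 (Y = -(-552 - 790)/7 = -⅐*(-1342) = 1342/7 ≈ 191.71)
K(j) = 12 + j² - 24*j (K(j) = (j² + (-6*2²)*j) + 12 = (j² + (-6*4)*j) + 12 = (j² - 24*j) + 12 = 12 + j² - 24*j)
(2655 + K(-58))/(-1942 + Y) = (2655 + (12 + (-58)² - 24*(-58)))/(-1942 + 1342/7) = (2655 + (12 + 3364 + 1392))/(-12252/7) = (2655 + 4768)*(-7/12252) = 7423*(-7/12252) = -51961/12252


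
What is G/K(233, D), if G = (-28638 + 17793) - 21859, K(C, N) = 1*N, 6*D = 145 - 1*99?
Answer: -98112/23 ≈ -4265.7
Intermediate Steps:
D = 23/3 (D = (145 - 1*99)/6 = (145 - 99)/6 = (⅙)*46 = 23/3 ≈ 7.6667)
K(C, N) = N
G = -32704 (G = -10845 - 21859 = -32704)
G/K(233, D) = -32704/23/3 = -32704*3/23 = -98112/23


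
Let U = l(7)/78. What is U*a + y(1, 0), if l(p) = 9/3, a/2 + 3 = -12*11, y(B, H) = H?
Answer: -135/13 ≈ -10.385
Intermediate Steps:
a = -270 (a = -6 + 2*(-12*11) = -6 + 2*(-132) = -6 - 264 = -270)
l(p) = 3 (l(p) = 9*(⅓) = 3)
U = 1/26 (U = 3/78 = 3*(1/78) = 1/26 ≈ 0.038462)
U*a + y(1, 0) = (1/26)*(-270) + 0 = -135/13 + 0 = -135/13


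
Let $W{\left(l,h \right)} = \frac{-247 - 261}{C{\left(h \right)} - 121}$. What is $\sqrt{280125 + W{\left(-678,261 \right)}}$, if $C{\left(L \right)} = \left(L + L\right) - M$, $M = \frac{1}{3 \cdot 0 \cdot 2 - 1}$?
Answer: $\frac{7 \sqrt{230964879}}{201} \approx 529.27$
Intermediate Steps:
$M = -1$ ($M = \frac{1}{0 \cdot 2 - 1} = \frac{1}{0 - 1} = \frac{1}{-1} = -1$)
$C{\left(L \right)} = 1 + 2 L$ ($C{\left(L \right)} = \left(L + L\right) - -1 = 2 L + 1 = 1 + 2 L$)
$W{\left(l,h \right)} = - \frac{508}{-120 + 2 h}$ ($W{\left(l,h \right)} = \frac{-247 - 261}{\left(1 + 2 h\right) - 121} = - \frac{508}{-120 + 2 h}$)
$\sqrt{280125 + W{\left(-678,261 \right)}} = \sqrt{280125 - \frac{254}{-60 + 261}} = \sqrt{280125 - \frac{254}{201}} = \sqrt{\frac{56304871}{201}} = \frac{7 \sqrt{230964879}}{201}$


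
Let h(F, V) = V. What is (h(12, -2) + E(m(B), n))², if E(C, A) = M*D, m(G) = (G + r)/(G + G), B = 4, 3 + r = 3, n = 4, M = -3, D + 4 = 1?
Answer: 49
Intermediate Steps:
D = -3 (D = -4 + 1 = -3)
r = 0 (r = -3 + 3 = 0)
m(G) = ½ (m(G) = (G + 0)/(G + G) = G/((2*G)) = G*(1/(2*G)) = ½)
E(C, A) = 9 (E(C, A) = -3*(-3) = 9)
(h(12, -2) + E(m(B), n))² = (-2 + 9)² = 7² = 49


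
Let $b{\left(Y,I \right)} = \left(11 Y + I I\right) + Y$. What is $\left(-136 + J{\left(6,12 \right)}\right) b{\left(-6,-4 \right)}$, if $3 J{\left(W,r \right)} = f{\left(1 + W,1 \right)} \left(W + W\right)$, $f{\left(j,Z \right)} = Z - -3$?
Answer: $6720$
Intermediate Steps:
$f{\left(j,Z \right)} = 3 + Z$ ($f{\left(j,Z \right)} = Z + 3 = 3 + Z$)
$J{\left(W,r \right)} = \frac{8 W}{3}$ ($J{\left(W,r \right)} = \frac{\left(3 + 1\right) \left(W + W\right)}{3} = \frac{4 \cdot 2 W}{3} = \frac{8 W}{3}$)
$b{\left(Y,I \right)} = I^{2} + 12 Y$ ($b{\left(Y,I \right)} = \left(11 Y + I^{2}\right) + Y = \left(I^{2} + 11 Y\right) + Y = I^{2} + 12 Y$)
$\left(-136 + J{\left(6,12 \right)}\right) b{\left(-6,-4 \right)} = \left(-136 + \frac{8}{3} \cdot 6\right) \left(\left(-4\right)^{2} + 12 \left(-6\right)\right) = \left(-136 + 16\right) \left(16 - 72\right) = \left(-120\right) \left(-56\right) = 6720$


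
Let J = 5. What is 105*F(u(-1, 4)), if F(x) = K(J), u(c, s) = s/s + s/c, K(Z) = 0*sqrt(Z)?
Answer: 0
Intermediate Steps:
K(Z) = 0
u(c, s) = 1 + s/c
F(x) = 0
105*F(u(-1, 4)) = 105*0 = 0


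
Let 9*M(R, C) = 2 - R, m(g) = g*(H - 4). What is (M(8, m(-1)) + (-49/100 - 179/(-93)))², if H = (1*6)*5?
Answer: 5669161/9610000 ≈ 0.58992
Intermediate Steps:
H = 30 (H = 6*5 = 30)
m(g) = 26*g (m(g) = g*(30 - 4) = g*26 = 26*g)
M(R, C) = 2/9 - R/9 (M(R, C) = (2 - R)/9 = 2/9 - R/9)
(M(8, m(-1)) + (-49/100 - 179/(-93)))² = ((2/9 - ⅑*8) + (-49/100 - 179/(-93)))² = ((2/9 - 8/9) + (-49*1/100 - 179*(-1/93)))² = (-⅔ + (-49/100 + 179/93))² = (-⅔ + 13343/9300)² = (2381/3100)² = 5669161/9610000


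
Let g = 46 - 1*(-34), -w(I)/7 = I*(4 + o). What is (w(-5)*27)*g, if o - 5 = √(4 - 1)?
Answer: 680400 + 75600*√3 ≈ 8.1134e+5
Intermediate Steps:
o = 5 + √3 (o = 5 + √(4 - 1) = 5 + √3 ≈ 6.7320)
w(I) = -7*I*(9 + √3) (w(I) = -7*I*(4 + (5 + √3)) = -7*I*(9 + √3))
g = 80 (g = 46 + 34 = 80)
(w(-5)*27)*g = (-7*(-5)*(9 + √3)*27)*80 = ((315 + 35*√3)*27)*80 = (8505 + 945*√3)*80 = 680400 + 75600*√3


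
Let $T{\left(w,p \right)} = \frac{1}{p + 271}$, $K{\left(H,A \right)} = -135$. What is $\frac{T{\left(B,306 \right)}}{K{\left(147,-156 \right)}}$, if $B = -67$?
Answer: $- \frac{1}{77895} \approx -1.2838 \cdot 10^{-5}$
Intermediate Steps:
$T{\left(w,p \right)} = \frac{1}{271 + p}$
$\frac{T{\left(B,306 \right)}}{K{\left(147,-156 \right)}} = \frac{1}{\left(271 + 306\right) \left(-135\right)} = \frac{1}{577} \left(- \frac{1}{135}\right) = - \frac{1}{77895}$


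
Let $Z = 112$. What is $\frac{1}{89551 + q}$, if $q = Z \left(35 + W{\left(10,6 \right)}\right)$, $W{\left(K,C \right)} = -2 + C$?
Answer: $\frac{1}{93919} \approx 1.0647 \cdot 10^{-5}$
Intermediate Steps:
$q = 4368$ ($q = 112 \left(35 + \left(-2 + 6\right)\right) = 112 \left(35 + 4\right) = 112 \cdot 39 = 4368$)
$\frac{1}{89551 + q} = \frac{1}{89551 + 4368} = \frac{1}{93919}$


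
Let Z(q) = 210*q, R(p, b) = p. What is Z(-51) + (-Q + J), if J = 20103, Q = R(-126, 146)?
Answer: 9519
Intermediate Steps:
Q = -126
Z(-51) + (-Q + J) = 210*(-51) + (-1*(-126) + 20103) = -10710 + (126 + 20103) = -10710 + 20229 = 9519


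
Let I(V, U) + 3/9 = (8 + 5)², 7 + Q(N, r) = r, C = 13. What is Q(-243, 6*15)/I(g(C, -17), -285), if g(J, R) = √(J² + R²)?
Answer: 249/506 ≈ 0.49209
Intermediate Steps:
Q(N, r) = -7 + r
I(V, U) = 506/3 (I(V, U) = -⅓ + (8 + 5)² = -⅓ + 13² = -⅓ + 169 = 506/3)
Q(-243, 6*15)/I(g(C, -17), -285) = (-7 + 6*15)/(506/3) = (-7 + 90)*(3/506) = 83*(3/506) = 249/506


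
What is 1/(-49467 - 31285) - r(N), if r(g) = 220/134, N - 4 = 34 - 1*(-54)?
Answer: -8882787/5410384 ≈ -1.6418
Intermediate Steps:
N = 92 (N = 4 + (34 - 1*(-54)) = 4 + (34 + 54) = 4 + 88 = 92)
r(g) = 110/67 (r(g) = 220*(1/134) = 110/67)
1/(-49467 - 31285) - r(N) = 1/(-49467 - 31285) - 1*110/67 = 1/(-80752) - 110/67 = -1/80752 - 110/67 = -8882787/5410384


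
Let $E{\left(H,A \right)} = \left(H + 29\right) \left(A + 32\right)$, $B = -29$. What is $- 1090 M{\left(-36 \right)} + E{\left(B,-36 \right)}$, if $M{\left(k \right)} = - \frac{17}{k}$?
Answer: $- \frac{9265}{18} \approx -514.72$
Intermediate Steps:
$E{\left(H,A \right)} = \left(29 + H\right) \left(32 + A\right)$
$- 1090 M{\left(-36 \right)} + E{\left(B,-36 \right)} = - 1090 \left(- \frac{17}{-36}\right) + \left(928 + 29 \left(-36\right) + 32 \left(-29\right) - -1044\right) = - 1090 \left(\left(-17\right) \left(- \frac{1}{36}\right)\right) + \left(928 - 1044 - 928 + 1044\right) = \left(-1090\right) \frac{17}{36} + 0 = - \frac{9265}{18} + 0 = - \frac{9265}{18}$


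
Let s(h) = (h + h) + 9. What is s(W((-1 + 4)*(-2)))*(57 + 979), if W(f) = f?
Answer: -3108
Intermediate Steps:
s(h) = 9 + 2*h (s(h) = 2*h + 9 = 9 + 2*h)
s(W((-1 + 4)*(-2)))*(57 + 979) = (9 + 2*((-1 + 4)*(-2)))*(57 + 979) = (9 + 2*(3*(-2)))*1036 = (9 + 2*(-6))*1036 = (9 - 12)*1036 = -3*1036 = -3108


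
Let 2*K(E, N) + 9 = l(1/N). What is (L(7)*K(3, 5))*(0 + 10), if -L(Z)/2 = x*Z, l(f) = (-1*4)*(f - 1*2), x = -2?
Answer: -252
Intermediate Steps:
l(f) = 8 - 4*f (l(f) = -4*(f - 2) = -4*(-2 + f) = 8 - 4*f)
K(E, N) = -½ - 2/N (K(E, N) = -9/2 + (8 - 4/N)/2 = -9/2 + (4 - 2/N) = -½ - 2/N)
L(Z) = 4*Z (L(Z) = -(-4)*Z = 4*Z)
(L(7)*K(3, 5))*(0 + 10) = ((4*7)*((½)*(-4 - 1*5)/5))*(0 + 10) = (28*((½)*(⅕)*(-4 - 5)))*10 = (28*((½)*(⅕)*(-9)))*10 = (28*(-9/10))*10 = -126/5*10 = -252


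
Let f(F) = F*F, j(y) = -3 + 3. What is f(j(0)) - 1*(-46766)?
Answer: 46766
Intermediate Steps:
j(y) = 0
f(F) = F²
f(j(0)) - 1*(-46766) = 0² - 1*(-46766) = 0 + 46766 = 46766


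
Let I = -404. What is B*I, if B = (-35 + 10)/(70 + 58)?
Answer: 2525/32 ≈ 78.906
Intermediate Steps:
B = -25/128 ≈ -0.19531
B*I = -25/128*(-404) = 2525/32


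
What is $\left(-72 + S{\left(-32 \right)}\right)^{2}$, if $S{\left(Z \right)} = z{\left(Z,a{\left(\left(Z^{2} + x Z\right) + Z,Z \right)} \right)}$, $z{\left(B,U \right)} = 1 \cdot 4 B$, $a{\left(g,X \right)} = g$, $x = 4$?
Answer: $40000$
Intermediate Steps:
$z{\left(B,U \right)} = 4 B$
$S{\left(Z \right)} = 4 Z$
$\left(-72 + S{\left(-32 \right)}\right)^{2} = \left(-72 + 4 \left(-32\right)\right)^{2} = \left(-72 - 128\right)^{2} = \left(-200\right)^{2} = 40000$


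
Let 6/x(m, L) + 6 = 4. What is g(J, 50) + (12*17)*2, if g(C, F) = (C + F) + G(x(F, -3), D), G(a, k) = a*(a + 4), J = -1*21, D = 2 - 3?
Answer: 434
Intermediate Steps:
D = -1
x(m, L) = -3 (x(m, L) = 6/(-6 + 4) = 6/(-2) = 6*(-½) = -3)
J = -21
G(a, k) = a*(4 + a)
g(C, F) = -3 + C + F (g(C, F) = (C + F) - 3*(4 - 3) = (C + F) - 3*1 = (C + F) - 3 = -3 + C + F)
g(J, 50) + (12*17)*2 = (-3 - 21 + 50) + (12*17)*2 = 26 + 204*2 = 26 + 408 = 434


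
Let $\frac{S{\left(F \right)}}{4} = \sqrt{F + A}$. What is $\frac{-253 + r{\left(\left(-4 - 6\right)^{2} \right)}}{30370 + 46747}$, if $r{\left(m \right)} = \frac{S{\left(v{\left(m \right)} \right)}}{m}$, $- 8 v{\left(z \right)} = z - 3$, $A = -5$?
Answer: $- \frac{253}{77117} + \frac{i \sqrt{274}}{7711700} \approx -0.0032807 + 2.1465 \cdot 10^{-6} i$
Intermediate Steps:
$v{\left(z \right)} = \frac{3}{8} - \frac{z}{8}$ ($v{\left(z \right)} = - \frac{z - 3}{8} = - \frac{-3 + z}{8} = \frac{3}{8} - \frac{z}{8}$)
$S{\left(F \right)} = 4 \sqrt{-5 + F}$ ($S{\left(F \right)} = 4 \sqrt{F - 5} = 4 \sqrt{-5 + F}$)
$r{\left(m \right)} = \frac{4 \sqrt{- \frac{37}{8} - \frac{m}{8}}}{m}$ ($r{\left(m \right)} = \frac{4 \sqrt{-5 - \left(- \frac{3}{8} + \frac{m}{8}\right)}}{m} = \frac{4 \sqrt{- \frac{37}{8} - \frac{m}{8}}}{m}$)
$\frac{-253 + r{\left(\left(-4 - 6\right)^{2} \right)}}{30370 + 46747} = \frac{-253 + \frac{\sqrt{-74 - 2 \left(-4 - 6\right)^{2}}}{\left(-4 - 6\right)^{2}}}{30370 + 46747} = \frac{-253 + \frac{\sqrt{-74 - 2 \left(-10\right)^{2}}}{\left(-10\right)^{2}}}{77117} = \left(-253 + \frac{\sqrt{-74 - 200}}{100}\right) \frac{1}{77117} = \left(-253 + \frac{\sqrt{-274}}{100}\right) \frac{1}{77117} = \left(-253 + \frac{i \sqrt{274}}{100}\right) \frac{1}{77117} = - \frac{253}{77117} + \frac{i \sqrt{274}}{7711700}$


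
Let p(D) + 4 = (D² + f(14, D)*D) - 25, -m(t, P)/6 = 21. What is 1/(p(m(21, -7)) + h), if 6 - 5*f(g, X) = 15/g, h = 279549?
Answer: 5/1476359 ≈ 3.3867e-6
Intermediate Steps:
m(t, P) = -126 (m(t, P) = -6*21 = -126)
f(g, X) = 6/5 - 3/g
p(D) = -29 + D² + 69*D/70 (p(D) = -4 + ((D² + (6/5 - 3/14)*D) - 25) = -4 + ((D² + 69*D/70) - 25) = -4 + (-25 + D² + 69*D/70) = -29 + D² + 69*D/70)
1/(p(m(21, -7)) + h) = 1/((-29 + (-126)² + (69/70)*(-126)) + 279549) = 1/((-29 + 15876 - 621/5) + 279549) = 1/(78614/5 + 279549) = 1/(1476359/5) = 5/1476359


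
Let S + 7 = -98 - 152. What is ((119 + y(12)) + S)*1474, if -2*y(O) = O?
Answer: -212256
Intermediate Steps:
S = -257 (S = -7 + (-98 - 152) = -7 - 250 = -257)
y(O) = -O/2
((119 + y(12)) + S)*1474 = ((119 - ½*12) - 257)*1474 = ((119 - 6) - 257)*1474 = (113 - 257)*1474 = -144*1474 = -212256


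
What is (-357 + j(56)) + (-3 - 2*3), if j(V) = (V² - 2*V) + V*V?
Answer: 5794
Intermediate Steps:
j(V) = -2*V + 2*V² (j(V) = (V² - 2*V) + V² = -2*V + 2*V²)
(-357 + j(56)) + (-3 - 2*3) = (-357 + 2*56*(-1 + 56)) + (-3 - 2*3) = (-357 + 2*56*55) + (-3 - 6) = (-357 + 6160) - 9 = 5803 - 9 = 5794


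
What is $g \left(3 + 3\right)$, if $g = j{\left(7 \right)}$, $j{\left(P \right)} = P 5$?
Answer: $210$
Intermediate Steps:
$j{\left(P \right)} = 5 P$
$g = 35$ ($g = 5 \cdot 7 = 35$)
$g \left(3 + 3\right) = 35 \left(3 + 3\right) = 35 \cdot 6 = 210$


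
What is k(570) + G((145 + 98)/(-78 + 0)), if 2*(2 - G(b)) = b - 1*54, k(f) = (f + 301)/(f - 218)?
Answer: 151155/4576 ≈ 33.032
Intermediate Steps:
k(f) = (301 + f)/(-218 + f)
G(b) = 29 - b/2 (G(b) = 2 - (b - 1*54)/2 = 2 - (b - 54)/2 = 2 - (-54 + b)/2 = 2 + (27 - b/2) = 29 - b/2)
k(570) + G((145 + 98)/(-78 + 0)) = (301 + 570)/(-218 + 570) + (29 - (145 + 98)/(2*(-78 + 0))) = 871/352 + (29 - 243/(2*(-78))) = (1/352)*871 + (29 - 243*(-1)/(2*78)) = 871/352 + (29 - ½*(-81/26)) = 871/352 + (29 + 81/52) = 871/352 + 1589/52 = 151155/4576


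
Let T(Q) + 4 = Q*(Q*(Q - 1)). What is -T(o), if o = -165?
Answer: 4519354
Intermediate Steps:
T(Q) = -4 + Q²*(-1 + Q) (T(Q) = -4 + Q*(Q*(Q - 1)) = -4 + Q*(Q*(-1 + Q)) = -4 + Q²*(-1 + Q))
-T(o) = -(-4 + (-165)³ - 1*(-165)²) = -(-4 - 4492125 - 1*27225) = -(-4 - 4492125 - 27225) = -1*(-4519354) = 4519354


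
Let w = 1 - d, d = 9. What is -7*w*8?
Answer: 448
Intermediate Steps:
w = -8 (w = 1 - 1*9 = 1 - 9 = -8)
-7*w*8 = -7*(-8)*8 = 56*8 = 448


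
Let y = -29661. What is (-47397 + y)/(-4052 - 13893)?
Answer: 77058/17945 ≈ 4.2941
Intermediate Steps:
(-47397 + y)/(-4052 - 13893) = (-47397 - 29661)/(-4052 - 13893) = -77058/(-17945) = -77058*(-1/17945) = 77058/17945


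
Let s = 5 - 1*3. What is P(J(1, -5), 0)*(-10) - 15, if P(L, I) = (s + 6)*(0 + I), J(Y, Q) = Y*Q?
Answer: -15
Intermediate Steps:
s = 2 (s = 5 - 3 = 2)
J(Y, Q) = Q*Y
P(L, I) = 8*I (P(L, I) = (2 + 6)*(0 + I) = 8*I)
P(J(1, -5), 0)*(-10) - 15 = (8*0)*(-10) - 15 = 0*(-10) - 15 = 0 - 15 = -15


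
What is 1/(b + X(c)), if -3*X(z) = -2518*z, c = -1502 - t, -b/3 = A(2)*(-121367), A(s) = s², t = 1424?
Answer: -3/2998456 ≈ -1.0005e-6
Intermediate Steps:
b = 1456404 (b = -3*2²*(-121367) = -12*(-121367) = -3*(-485468) = 1456404)
c = -2926 (c = -1502 - 1*1424 = -1502 - 1424 = -2926)
X(z) = 2518*z/3 (X(z) = -(-2518)*z/3 = 2518*z/3)
1/(b + X(c)) = 1/(1456404 + (2518/3)*(-2926)) = 1/(1456404 - 7367668/3) = 1/(-2998456/3) = -3/2998456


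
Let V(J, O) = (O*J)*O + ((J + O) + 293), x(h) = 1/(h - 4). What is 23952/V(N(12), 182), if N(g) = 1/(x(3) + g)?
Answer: 131736/19175 ≈ 6.8702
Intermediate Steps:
x(h) = 1/(-4 + h)
N(g) = 1/(-1 + g) (N(g) = 1/(1/(-4 + 3) + g) = 1/(1/(-1) + g) = 1/(-1 + g))
V(J, O) = 293 + J + O + J*O² (V(J, O) = (J*O)*O + (293 + J + O) = J*O² + (293 + J + O) = 293 + J + O + J*O²)
23952/V(N(12), 182) = 23952/(293 + 1/(-1 + 12) + 182 + 182²/(-1 + 12)) = 23952/(293 + 1/11 + 182 + 33124/11) = 23952/(38350/11) = 23952*(11/38350) = 131736/19175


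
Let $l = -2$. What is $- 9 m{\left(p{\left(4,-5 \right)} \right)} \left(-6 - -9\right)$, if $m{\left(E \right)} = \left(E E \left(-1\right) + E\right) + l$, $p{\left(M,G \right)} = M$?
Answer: $378$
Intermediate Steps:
$m{\left(E \right)} = -2 + E - E^{2}$ ($m{\left(E \right)} = \left(E E \left(-1\right) + E\right) - 2 = \left(E^{2} \left(-1\right) + E\right) - 2 = \left(- E^{2} + E\right) - 2 = \left(E - E^{2}\right) - 2 = -2 + E - E^{2}$)
$- 9 m{\left(p{\left(4,-5 \right)} \right)} \left(-6 - -9\right) = - 9 \left(-2 + 4 - 4^{2}\right) \left(-6 - -9\right) = - 9 \left(-2 + 4 - 16\right) \left(-6 + 9\right) = - 9 \left(-2 + 4 - 16\right) 3 = \left(-9\right) \left(-14\right) 3 = 126 \cdot 3 = 378$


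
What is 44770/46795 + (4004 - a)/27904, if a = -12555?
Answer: 404828097/261153536 ≈ 1.5502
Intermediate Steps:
44770/46795 + (4004 - a)/27904 = 44770/46795 + (4004 - 1*(-12555))/27904 = 44770*(1/46795) + (4004 + 12555)*(1/27904) = 8954/9359 + 16559*(1/27904) = 8954/9359 + 16559/27904 = 404828097/261153536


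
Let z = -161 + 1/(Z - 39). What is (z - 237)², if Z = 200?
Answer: 4105861929/25921 ≈ 1.5840e+5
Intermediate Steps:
z = -25920/161 (z = -161 + 1/(200 - 39) = -161 + 1/161 = -25920/161 ≈ -160.99)
(z - 237)² = (-25920/161 - 237)² = (-64077/161)² = 4105861929/25921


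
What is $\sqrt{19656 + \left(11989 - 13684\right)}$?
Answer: $\sqrt{17961} \approx 134.02$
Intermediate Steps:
$\sqrt{19656 + \left(11989 - 13684\right)} = \sqrt{19656 - 1695} = \sqrt{17961}$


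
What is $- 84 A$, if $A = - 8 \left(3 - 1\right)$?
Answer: $1344$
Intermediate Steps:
$A = -16$ ($A = - 8 \left(3 - 1\right) = \left(-8\right) 2 = -16$)
$- 84 A = \left(-84\right) \left(-16\right) = 1344$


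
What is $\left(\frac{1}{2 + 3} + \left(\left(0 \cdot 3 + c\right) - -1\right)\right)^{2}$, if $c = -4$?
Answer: $\frac{196}{25} \approx 7.84$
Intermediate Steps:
$\left(\frac{1}{2 + 3} + \left(\left(0 \cdot 3 + c\right) - -1\right)\right)^{2} = \left(\frac{1}{2 + 3} + \left(\left(0 \cdot 3 - 4\right) - -1\right)\right)^{2} = \left(\frac{1}{5} + \left(\left(0 - 4\right) + 1\right)\right)^{2} = \left(\frac{1}{5} + \left(-4 + 1\right)\right)^{2} = \left(\frac{1}{5} - 3\right)^{2} = \left(- \frac{14}{5}\right)^{2} = \frac{196}{25}$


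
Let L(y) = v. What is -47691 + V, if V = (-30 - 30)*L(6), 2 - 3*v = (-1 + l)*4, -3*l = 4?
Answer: -143753/3 ≈ -47918.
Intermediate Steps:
l = -4/3 (l = -⅓*4 = -4/3 ≈ -1.3333)
v = 34/9 (v = ⅔ - (-1 - 4/3)*4/3 = ⅔ - (-7)*4/9 = ⅔ - ⅓*(-28/3) = ⅔ + 28/9 = 34/9 ≈ 3.7778)
L(y) = 34/9
V = -680/3 (V = (-30 - 30)*(34/9) = -60*34/9 = -680/3 ≈ -226.67)
-47691 + V = -47691 - 680/3 = -143753/3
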